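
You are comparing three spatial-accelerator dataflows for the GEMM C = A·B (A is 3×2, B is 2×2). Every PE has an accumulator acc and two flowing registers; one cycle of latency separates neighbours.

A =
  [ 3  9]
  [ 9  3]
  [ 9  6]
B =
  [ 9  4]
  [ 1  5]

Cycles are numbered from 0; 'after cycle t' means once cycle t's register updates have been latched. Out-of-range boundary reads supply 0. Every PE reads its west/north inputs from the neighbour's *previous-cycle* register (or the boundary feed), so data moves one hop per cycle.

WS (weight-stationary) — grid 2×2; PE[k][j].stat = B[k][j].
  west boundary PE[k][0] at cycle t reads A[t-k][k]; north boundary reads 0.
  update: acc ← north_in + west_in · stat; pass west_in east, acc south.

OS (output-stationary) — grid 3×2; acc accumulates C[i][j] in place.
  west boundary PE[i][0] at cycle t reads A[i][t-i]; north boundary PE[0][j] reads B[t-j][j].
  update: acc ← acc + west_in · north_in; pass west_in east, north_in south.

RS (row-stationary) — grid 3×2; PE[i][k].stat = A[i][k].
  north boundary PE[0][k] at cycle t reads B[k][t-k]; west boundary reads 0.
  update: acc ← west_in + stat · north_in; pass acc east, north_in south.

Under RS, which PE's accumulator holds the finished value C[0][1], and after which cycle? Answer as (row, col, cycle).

(row, col, cycle) = (0, 1, 2)

RS — PE[0][1] is where C[0][1] collects:
  t=0 PE[0][1]: acc=0 h=0 v=0
  t=1 PE[0][1]: acc=36 h=36 v=1
  t=2 PE[0][1]: acc=57 h=57 v=5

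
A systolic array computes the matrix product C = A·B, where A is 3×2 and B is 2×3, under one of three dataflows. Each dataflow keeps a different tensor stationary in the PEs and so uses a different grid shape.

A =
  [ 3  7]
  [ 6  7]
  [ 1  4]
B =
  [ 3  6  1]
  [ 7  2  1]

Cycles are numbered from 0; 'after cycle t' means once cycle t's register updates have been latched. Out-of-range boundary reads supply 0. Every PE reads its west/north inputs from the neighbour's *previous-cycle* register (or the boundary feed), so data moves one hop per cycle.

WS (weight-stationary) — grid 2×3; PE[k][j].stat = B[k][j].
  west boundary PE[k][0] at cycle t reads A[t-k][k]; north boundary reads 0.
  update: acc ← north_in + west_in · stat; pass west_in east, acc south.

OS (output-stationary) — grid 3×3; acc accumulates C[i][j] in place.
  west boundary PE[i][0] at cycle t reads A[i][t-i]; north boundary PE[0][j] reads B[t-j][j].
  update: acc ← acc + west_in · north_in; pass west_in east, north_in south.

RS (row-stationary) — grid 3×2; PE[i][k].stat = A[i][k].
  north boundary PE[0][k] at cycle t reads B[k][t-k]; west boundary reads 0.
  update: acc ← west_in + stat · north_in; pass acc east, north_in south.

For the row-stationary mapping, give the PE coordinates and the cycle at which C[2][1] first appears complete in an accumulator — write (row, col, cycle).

(row, col, cycle) = (2, 1, 4)

Under RS, C[2][1] lands at PE[2][1]:
  t=0 PE[2][1]: acc=0 h=0 v=0
  t=1 PE[2][1]: acc=0 h=0 v=0
  t=2 PE[2][1]: acc=0 h=0 v=0
  t=3 PE[2][1]: acc=31 h=31 v=7
  t=4 PE[2][1]: acc=14 h=14 v=2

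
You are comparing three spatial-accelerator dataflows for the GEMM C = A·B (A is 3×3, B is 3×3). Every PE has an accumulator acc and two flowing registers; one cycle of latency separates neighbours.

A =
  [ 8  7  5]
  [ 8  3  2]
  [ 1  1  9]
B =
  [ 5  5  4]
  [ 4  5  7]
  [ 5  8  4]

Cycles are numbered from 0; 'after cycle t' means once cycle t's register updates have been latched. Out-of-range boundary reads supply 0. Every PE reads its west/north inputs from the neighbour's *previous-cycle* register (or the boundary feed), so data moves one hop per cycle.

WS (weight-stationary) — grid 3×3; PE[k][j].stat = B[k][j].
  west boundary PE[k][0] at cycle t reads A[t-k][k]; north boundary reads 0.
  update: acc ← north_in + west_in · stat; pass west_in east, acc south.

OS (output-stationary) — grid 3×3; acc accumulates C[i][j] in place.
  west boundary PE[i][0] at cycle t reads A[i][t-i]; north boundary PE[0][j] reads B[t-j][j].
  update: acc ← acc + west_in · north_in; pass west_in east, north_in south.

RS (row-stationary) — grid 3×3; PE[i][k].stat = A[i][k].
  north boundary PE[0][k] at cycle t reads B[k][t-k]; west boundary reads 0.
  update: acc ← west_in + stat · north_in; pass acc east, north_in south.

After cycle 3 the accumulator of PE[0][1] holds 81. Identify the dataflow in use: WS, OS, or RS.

dataflow = RS

WS (3×3 grid), PE[0][1]:
  @0  [0,1]  acc 0  |  →0  ↓0
  @1  [0,1]  acc 40  |  →8  ↓40
  @2  [0,1]  acc 40  |  →8  ↓40
  @3  [0,1]  acc 5  |  →1  ↓5
OS (3×3 grid), PE[0][1]:
  @0  [0,1]  acc 0  |  →0  ↓0
  @1  [0,1]  acc 40  |  →8  ↓5
  @2  [0,1]  acc 75  |  →7  ↓5
  @3  [0,1]  acc 115  |  →5  ↓8
RS (3×3 grid), PE[0][1]:
  @0  [0,1]  acc 0  |  →0  ↓0
  @1  [0,1]  acc 68  |  →68  ↓4
  @2  [0,1]  acc 75  |  →75  ↓5
  @3  [0,1]  acc 81  |  →81  ↓7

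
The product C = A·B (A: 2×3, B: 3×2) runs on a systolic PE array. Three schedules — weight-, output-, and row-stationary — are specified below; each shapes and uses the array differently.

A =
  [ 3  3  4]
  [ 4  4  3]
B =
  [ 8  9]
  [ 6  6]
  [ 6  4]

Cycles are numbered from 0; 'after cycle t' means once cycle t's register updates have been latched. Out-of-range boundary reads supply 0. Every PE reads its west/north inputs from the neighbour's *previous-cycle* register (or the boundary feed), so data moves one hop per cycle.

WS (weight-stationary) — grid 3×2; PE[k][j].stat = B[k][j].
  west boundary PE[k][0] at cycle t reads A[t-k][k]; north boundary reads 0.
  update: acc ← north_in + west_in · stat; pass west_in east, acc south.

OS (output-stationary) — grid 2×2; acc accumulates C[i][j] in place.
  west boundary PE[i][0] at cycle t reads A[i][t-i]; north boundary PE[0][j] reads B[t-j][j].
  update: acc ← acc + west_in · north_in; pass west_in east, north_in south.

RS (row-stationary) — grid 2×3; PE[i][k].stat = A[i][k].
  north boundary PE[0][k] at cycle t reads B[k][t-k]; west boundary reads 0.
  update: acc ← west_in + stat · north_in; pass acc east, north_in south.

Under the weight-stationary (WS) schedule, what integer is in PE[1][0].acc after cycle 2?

PE[1][0].acc = 56

Tracing WS — 3×2 array, target PE[1][0]:
  @0  [0,0]  acc 24  |  →3  ↓24
  @0  [1,0]  acc 0  |  →0  ↓0
  @1  [0,0]  acc 32  |  →4  ↓32
  @1  [1,0]  acc 42  |  →3  ↓42
  @2  [0,0]  acc 0  |  →0  ↓0
  @2  [1,0]  acc 56  |  →4  ↓56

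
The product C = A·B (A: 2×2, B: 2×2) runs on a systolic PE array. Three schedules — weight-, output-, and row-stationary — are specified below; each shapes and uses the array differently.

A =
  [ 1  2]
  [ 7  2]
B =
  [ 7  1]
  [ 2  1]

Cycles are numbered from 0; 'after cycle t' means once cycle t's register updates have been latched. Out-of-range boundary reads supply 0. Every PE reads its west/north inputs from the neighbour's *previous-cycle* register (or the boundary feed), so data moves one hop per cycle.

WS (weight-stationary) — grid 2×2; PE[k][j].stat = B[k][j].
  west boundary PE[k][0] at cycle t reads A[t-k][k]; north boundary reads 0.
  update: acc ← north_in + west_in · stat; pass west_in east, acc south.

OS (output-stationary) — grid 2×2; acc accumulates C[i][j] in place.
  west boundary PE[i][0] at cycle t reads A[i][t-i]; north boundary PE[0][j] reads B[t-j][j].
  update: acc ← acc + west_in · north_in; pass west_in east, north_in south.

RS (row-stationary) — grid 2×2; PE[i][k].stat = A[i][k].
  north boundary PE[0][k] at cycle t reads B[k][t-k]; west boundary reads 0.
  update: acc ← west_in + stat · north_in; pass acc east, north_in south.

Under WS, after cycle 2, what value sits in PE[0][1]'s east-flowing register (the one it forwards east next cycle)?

WS (2×2). Following PE[0][1] plus its west/north inputs:
  c0 r0c0: 7 / 1 / 7
  c0 r0c1: 0 / 0 / 0
  c1 r0c0: 49 / 7 / 49
  c1 r0c1: 1 / 1 / 1
  c2 r0c0: 0 / 0 / 0
  c2 r0c1: 7 / 7 / 7

register = 7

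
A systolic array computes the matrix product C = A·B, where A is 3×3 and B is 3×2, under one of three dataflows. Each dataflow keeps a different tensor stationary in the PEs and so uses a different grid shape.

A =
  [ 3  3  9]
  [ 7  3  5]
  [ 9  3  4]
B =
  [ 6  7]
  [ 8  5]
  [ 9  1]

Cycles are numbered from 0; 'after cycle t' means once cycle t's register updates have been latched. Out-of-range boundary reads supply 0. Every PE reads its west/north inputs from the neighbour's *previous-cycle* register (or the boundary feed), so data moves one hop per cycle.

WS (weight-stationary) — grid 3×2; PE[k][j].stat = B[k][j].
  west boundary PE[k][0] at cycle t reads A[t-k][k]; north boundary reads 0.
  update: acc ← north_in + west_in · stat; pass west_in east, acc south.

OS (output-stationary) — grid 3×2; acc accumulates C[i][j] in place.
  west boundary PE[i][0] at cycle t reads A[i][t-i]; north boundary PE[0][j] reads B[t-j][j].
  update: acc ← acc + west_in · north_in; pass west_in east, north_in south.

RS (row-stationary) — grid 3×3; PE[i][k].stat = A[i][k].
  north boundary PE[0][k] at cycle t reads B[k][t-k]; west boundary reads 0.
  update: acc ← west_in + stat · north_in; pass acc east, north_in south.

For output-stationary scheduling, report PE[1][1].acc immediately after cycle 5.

PE[1][1].acc = 69

OS on a 3×2 grid — tracing PE[1][1] and its feeders:
  t=0 PE[0][1]: acc=0 h=0 v=0
  t=0 PE[1][0]: acc=0 h=0 v=0
  t=0 PE[1][1]: acc=0 h=0 v=0
  t=1 PE[0][1]: acc=21 h=3 v=7
  t=1 PE[1][0]: acc=42 h=7 v=6
  t=1 PE[1][1]: acc=0 h=0 v=0
  t=2 PE[0][1]: acc=36 h=3 v=5
  t=2 PE[1][0]: acc=66 h=3 v=8
  t=2 PE[1][1]: acc=49 h=7 v=7
  t=3 PE[0][1]: acc=45 h=9 v=1
  t=3 PE[1][0]: acc=111 h=5 v=9
  t=3 PE[1][1]: acc=64 h=3 v=5
  t=4 PE[0][1]: acc=45 h=0 v=0
  t=4 PE[1][0]: acc=111 h=0 v=0
  t=4 PE[1][1]: acc=69 h=5 v=1
  t=5 PE[0][1]: acc=45 h=0 v=0
  t=5 PE[1][0]: acc=111 h=0 v=0
  t=5 PE[1][1]: acc=69 h=0 v=0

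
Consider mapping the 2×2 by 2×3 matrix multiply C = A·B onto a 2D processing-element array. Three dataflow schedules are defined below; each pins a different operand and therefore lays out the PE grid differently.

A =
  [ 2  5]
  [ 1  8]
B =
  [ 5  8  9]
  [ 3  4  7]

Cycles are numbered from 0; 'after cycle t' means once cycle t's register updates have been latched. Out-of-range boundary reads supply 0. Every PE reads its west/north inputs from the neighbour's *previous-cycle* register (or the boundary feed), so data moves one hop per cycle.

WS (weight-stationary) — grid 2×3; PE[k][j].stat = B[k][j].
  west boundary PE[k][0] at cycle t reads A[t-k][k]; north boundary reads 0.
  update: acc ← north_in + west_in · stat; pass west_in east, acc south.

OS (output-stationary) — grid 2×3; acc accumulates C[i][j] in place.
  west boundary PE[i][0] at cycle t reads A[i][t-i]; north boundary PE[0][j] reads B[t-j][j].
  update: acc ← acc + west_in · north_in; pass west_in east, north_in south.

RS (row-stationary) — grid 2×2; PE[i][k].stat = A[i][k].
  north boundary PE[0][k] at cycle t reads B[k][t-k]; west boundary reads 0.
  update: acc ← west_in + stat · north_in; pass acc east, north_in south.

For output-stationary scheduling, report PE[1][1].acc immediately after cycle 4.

PE[1][1].acc = 40

OS on a 2×3 grid — tracing PE[1][1] and its feeders:
  after 0 — PE[0][1] acc=0, pass-E 0, pass-S 0
  after 0 — PE[1][0] acc=0, pass-E 0, pass-S 0
  after 0 — PE[1][1] acc=0, pass-E 0, pass-S 0
  after 1 — PE[0][1] acc=16, pass-E 2, pass-S 8
  after 1 — PE[1][0] acc=5, pass-E 1, pass-S 5
  after 1 — PE[1][1] acc=0, pass-E 0, pass-S 0
  after 2 — PE[0][1] acc=36, pass-E 5, pass-S 4
  after 2 — PE[1][0] acc=29, pass-E 8, pass-S 3
  after 2 — PE[1][1] acc=8, pass-E 1, pass-S 8
  after 3 — PE[0][1] acc=36, pass-E 0, pass-S 0
  after 3 — PE[1][0] acc=29, pass-E 0, pass-S 0
  after 3 — PE[1][1] acc=40, pass-E 8, pass-S 4
  after 4 — PE[0][1] acc=36, pass-E 0, pass-S 0
  after 4 — PE[1][0] acc=29, pass-E 0, pass-S 0
  after 4 — PE[1][1] acc=40, pass-E 0, pass-S 0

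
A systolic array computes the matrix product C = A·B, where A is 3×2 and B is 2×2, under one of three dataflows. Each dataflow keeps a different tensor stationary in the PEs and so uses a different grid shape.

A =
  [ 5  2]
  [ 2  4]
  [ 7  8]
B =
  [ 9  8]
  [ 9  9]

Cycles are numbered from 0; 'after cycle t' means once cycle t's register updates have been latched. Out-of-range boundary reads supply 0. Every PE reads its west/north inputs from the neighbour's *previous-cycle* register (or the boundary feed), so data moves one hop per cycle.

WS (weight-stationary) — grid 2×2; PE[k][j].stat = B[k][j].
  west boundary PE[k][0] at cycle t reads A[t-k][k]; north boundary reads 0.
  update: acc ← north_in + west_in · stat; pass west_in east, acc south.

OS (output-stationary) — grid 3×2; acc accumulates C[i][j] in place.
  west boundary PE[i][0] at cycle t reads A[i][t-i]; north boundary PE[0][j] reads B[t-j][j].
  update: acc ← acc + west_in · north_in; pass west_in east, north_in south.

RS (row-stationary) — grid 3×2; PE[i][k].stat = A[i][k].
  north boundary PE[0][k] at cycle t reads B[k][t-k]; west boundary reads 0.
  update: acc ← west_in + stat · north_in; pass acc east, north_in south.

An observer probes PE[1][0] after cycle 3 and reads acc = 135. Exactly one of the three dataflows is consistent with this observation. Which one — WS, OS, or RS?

Under WS (2×2), PE[1][0]:
  c0 r1c0: 0 / 0 / 0
  c1 r1c0: 63 / 2 / 63
  c2 r1c0: 54 / 4 / 54
  c3 r1c0: 135 / 8 / 135
Under OS (3×2), PE[1][0]:
  c0 r1c0: 0 / 0 / 0
  c1 r1c0: 18 / 2 / 9
  c2 r1c0: 54 / 4 / 9
  c3 r1c0: 54 / 0 / 0
Under RS (3×2), PE[1][0]:
  c0 r1c0: 0 / 0 / 0
  c1 r1c0: 18 / 18 / 9
  c2 r1c0: 16 / 16 / 8
  c3 r1c0: 0 / 0 / 0

dataflow = WS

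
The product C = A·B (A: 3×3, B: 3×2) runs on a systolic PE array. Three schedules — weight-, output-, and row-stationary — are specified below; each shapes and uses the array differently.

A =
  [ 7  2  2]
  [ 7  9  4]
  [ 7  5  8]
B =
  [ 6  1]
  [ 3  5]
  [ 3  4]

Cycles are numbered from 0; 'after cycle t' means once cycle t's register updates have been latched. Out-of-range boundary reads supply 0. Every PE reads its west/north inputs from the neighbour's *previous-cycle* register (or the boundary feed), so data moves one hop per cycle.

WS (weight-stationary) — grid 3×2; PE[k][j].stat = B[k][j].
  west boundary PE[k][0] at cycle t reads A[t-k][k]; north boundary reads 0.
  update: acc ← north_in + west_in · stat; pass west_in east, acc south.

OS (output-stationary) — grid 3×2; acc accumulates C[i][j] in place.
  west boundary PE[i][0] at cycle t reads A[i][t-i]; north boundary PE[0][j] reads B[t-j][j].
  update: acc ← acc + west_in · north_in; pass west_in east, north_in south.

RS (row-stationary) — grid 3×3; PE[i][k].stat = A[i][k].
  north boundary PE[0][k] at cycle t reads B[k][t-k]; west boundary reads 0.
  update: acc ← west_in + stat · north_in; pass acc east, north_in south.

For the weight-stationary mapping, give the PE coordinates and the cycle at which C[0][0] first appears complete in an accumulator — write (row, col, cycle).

(row, col, cycle) = (2, 0, 2)

Under WS, C[0][0] lands at PE[2][0]:
  t=0 PE[2][0]: acc=0 h=0 v=0
  t=1 PE[2][0]: acc=0 h=0 v=0
  t=2 PE[2][0]: acc=54 h=2 v=54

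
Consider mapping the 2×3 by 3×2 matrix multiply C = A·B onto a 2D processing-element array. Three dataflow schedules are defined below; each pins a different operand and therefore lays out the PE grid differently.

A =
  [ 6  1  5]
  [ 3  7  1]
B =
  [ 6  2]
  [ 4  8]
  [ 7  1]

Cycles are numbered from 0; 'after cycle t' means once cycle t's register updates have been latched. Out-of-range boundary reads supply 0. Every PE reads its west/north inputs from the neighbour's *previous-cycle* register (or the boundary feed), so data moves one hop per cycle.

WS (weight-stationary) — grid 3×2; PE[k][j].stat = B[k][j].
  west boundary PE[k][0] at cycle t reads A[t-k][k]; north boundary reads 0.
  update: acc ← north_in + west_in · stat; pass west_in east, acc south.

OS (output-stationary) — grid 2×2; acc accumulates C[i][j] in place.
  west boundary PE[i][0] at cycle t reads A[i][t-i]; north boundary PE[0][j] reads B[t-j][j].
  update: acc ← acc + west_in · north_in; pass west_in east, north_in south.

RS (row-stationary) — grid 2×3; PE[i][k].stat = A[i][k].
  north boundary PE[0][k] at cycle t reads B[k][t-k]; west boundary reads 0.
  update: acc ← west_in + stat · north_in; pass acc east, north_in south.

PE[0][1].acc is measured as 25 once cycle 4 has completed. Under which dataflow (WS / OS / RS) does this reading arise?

— WS: 3×2; PE[0][1] trace:
  after 0 — PE[0][1] acc=0, pass-E 0, pass-S 0
  after 1 — PE[0][1] acc=12, pass-E 6, pass-S 12
  after 2 — PE[0][1] acc=6, pass-E 3, pass-S 6
  after 3 — PE[0][1] acc=0, pass-E 0, pass-S 0
  after 4 — PE[0][1] acc=0, pass-E 0, pass-S 0
— OS: 2×2; PE[0][1] trace:
  after 0 — PE[0][1] acc=0, pass-E 0, pass-S 0
  after 1 — PE[0][1] acc=12, pass-E 6, pass-S 2
  after 2 — PE[0][1] acc=20, pass-E 1, pass-S 8
  after 3 — PE[0][1] acc=25, pass-E 5, pass-S 1
  after 4 — PE[0][1] acc=25, pass-E 0, pass-S 0
— RS: 2×3; PE[0][1] trace:
  after 0 — PE[0][1] acc=0, pass-E 0, pass-S 0
  after 1 — PE[0][1] acc=40, pass-E 40, pass-S 4
  after 2 — PE[0][1] acc=20, pass-E 20, pass-S 8
  after 3 — PE[0][1] acc=0, pass-E 0, pass-S 0
  after 4 — PE[0][1] acc=0, pass-E 0, pass-S 0

dataflow = OS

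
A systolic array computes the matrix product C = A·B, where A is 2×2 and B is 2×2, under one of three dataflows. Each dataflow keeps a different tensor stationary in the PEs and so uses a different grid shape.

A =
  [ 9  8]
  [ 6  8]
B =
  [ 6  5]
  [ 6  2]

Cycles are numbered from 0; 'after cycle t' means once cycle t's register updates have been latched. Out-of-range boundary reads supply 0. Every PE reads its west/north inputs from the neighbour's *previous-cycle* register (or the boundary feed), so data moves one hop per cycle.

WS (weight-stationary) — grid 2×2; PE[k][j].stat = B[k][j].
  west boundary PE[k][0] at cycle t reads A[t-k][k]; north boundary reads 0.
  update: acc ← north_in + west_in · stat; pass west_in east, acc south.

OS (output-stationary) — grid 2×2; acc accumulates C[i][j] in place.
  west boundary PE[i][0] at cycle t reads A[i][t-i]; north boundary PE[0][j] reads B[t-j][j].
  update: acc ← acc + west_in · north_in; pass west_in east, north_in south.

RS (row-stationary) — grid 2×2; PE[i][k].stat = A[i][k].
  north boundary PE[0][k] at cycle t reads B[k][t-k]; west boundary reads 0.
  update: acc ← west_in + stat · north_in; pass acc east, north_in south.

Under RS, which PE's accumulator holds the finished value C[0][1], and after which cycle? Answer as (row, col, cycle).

RS: C[0][1] accumulates in PE[0][1]:
  step 0 · PE0,1: acc=0; fwd→0 fwd↓0
  step 1 · PE0,1: acc=102; fwd→102 fwd↓6
  step 2 · PE0,1: acc=61; fwd→61 fwd↓2

(row, col, cycle) = (0, 1, 2)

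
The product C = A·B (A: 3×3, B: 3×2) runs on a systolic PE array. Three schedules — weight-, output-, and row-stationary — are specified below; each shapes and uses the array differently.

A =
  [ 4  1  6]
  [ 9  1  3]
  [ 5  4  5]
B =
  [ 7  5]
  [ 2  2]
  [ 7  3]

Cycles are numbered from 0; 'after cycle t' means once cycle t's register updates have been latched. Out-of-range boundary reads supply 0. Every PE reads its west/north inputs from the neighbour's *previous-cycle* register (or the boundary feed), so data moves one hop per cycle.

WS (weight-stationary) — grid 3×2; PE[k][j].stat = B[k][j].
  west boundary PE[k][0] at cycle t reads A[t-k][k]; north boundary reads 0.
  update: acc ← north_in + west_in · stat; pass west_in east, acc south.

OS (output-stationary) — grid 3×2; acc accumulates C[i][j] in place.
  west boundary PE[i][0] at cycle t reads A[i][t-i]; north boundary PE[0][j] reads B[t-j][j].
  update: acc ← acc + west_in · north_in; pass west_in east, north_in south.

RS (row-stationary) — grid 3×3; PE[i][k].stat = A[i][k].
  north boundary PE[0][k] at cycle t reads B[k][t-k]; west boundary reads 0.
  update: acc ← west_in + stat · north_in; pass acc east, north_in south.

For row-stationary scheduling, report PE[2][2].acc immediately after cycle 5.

PE[2][2].acc = 48

RS on a 3×3 grid — tracing PE[2][2] and its feeders:
  after 0 — PE[1][2] acc=0, pass-E 0, pass-S 0
  after 0 — PE[2][1] acc=0, pass-E 0, pass-S 0
  after 0 — PE[2][2] acc=0, pass-E 0, pass-S 0
  after 1 — PE[1][2] acc=0, pass-E 0, pass-S 0
  after 1 — PE[2][1] acc=0, pass-E 0, pass-S 0
  after 1 — PE[2][2] acc=0, pass-E 0, pass-S 0
  after 2 — PE[1][2] acc=0, pass-E 0, pass-S 0
  after 2 — PE[2][1] acc=0, pass-E 0, pass-S 0
  after 2 — PE[2][2] acc=0, pass-E 0, pass-S 0
  after 3 — PE[1][2] acc=86, pass-E 86, pass-S 7
  after 3 — PE[2][1] acc=43, pass-E 43, pass-S 2
  after 3 — PE[2][2] acc=0, pass-E 0, pass-S 0
  after 4 — PE[1][2] acc=56, pass-E 56, pass-S 3
  after 4 — PE[2][1] acc=33, pass-E 33, pass-S 2
  after 4 — PE[2][2] acc=78, pass-E 78, pass-S 7
  after 5 — PE[1][2] acc=0, pass-E 0, pass-S 0
  after 5 — PE[2][1] acc=0, pass-E 0, pass-S 0
  after 5 — PE[2][2] acc=48, pass-E 48, pass-S 3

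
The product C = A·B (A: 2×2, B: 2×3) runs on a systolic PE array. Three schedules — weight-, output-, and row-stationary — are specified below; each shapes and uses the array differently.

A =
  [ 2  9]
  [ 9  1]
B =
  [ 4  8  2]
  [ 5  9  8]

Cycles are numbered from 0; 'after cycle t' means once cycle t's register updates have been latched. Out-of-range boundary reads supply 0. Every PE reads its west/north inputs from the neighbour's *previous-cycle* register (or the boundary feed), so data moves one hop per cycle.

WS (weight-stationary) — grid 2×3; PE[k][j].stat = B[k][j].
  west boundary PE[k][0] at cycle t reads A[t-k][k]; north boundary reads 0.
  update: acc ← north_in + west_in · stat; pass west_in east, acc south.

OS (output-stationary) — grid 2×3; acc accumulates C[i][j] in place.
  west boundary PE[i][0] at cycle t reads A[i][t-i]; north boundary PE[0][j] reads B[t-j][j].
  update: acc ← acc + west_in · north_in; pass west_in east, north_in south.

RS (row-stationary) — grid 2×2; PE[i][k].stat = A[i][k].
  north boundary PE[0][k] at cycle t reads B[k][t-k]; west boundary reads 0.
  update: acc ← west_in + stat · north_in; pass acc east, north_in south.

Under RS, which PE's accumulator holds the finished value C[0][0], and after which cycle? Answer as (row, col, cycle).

Under RS, C[0][0] lands at PE[0][1]:
  cycle 0: PE[0][1] → acc 0, east 0, south 0
  cycle 1: PE[0][1] → acc 53, east 53, south 5

(row, col, cycle) = (0, 1, 1)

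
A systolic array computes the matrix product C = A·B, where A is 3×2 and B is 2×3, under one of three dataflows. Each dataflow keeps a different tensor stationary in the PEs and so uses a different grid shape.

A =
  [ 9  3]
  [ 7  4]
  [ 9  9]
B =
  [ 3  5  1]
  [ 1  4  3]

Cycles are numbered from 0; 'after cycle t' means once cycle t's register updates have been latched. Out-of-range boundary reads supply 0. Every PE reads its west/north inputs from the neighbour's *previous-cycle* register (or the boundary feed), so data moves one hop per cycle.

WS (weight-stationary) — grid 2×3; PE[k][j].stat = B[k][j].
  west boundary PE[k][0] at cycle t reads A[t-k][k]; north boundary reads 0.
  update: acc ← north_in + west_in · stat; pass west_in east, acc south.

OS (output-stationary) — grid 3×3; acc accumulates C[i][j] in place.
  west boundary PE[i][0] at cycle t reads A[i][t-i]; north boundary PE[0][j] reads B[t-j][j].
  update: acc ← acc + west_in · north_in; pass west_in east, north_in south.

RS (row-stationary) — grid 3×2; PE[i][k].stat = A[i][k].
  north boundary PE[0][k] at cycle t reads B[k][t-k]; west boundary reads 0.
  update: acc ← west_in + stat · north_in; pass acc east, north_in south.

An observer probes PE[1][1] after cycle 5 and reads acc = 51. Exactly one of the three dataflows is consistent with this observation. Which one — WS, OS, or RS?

dataflow = OS

Under WS (2×3), PE[1][1]:
  t=0 PE[1][1]: acc=0 h=0 v=0
  t=1 PE[1][1]: acc=0 h=0 v=0
  t=2 PE[1][1]: acc=57 h=3 v=57
  t=3 PE[1][1]: acc=51 h=4 v=51
  t=4 PE[1][1]: acc=81 h=9 v=81
  t=5 PE[1][1]: acc=0 h=0 v=0
Under OS (3×3), PE[1][1]:
  t=0 PE[1][1]: acc=0 h=0 v=0
  t=1 PE[1][1]: acc=0 h=0 v=0
  t=2 PE[1][1]: acc=35 h=7 v=5
  t=3 PE[1][1]: acc=51 h=4 v=4
  t=4 PE[1][1]: acc=51 h=0 v=0
  t=5 PE[1][1]: acc=51 h=0 v=0
Under RS (3×2), PE[1][1]:
  t=0 PE[1][1]: acc=0 h=0 v=0
  t=1 PE[1][1]: acc=0 h=0 v=0
  t=2 PE[1][1]: acc=25 h=25 v=1
  t=3 PE[1][1]: acc=51 h=51 v=4
  t=4 PE[1][1]: acc=19 h=19 v=3
  t=5 PE[1][1]: acc=0 h=0 v=0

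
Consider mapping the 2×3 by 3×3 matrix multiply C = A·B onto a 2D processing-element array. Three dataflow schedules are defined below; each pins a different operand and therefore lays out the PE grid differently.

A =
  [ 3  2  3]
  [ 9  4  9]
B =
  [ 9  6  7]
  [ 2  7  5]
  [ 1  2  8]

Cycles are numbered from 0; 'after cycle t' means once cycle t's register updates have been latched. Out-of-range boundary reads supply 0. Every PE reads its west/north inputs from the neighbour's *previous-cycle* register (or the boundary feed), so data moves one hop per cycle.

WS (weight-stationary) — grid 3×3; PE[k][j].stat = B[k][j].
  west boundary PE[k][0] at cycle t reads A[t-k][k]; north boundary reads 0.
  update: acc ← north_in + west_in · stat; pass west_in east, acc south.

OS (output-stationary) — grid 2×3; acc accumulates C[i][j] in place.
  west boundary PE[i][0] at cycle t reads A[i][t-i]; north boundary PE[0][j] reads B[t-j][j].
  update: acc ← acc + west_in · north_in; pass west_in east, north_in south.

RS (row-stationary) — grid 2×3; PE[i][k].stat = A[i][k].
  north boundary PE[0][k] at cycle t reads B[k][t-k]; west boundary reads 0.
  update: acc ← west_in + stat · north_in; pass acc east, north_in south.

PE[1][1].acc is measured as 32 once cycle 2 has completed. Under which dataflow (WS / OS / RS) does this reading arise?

WS (3×3 grid), PE[1][1]:
  c0 r1c1: 0 / 0 / 0
  c1 r1c1: 0 / 0 / 0
  c2 r1c1: 32 / 2 / 32
OS (2×3 grid), PE[1][1]:
  c0 r1c1: 0 / 0 / 0
  c1 r1c1: 0 / 0 / 0
  c2 r1c1: 54 / 9 / 6
RS (2×3 grid), PE[1][1]:
  c0 r1c1: 0 / 0 / 0
  c1 r1c1: 0 / 0 / 0
  c2 r1c1: 89 / 89 / 2

dataflow = WS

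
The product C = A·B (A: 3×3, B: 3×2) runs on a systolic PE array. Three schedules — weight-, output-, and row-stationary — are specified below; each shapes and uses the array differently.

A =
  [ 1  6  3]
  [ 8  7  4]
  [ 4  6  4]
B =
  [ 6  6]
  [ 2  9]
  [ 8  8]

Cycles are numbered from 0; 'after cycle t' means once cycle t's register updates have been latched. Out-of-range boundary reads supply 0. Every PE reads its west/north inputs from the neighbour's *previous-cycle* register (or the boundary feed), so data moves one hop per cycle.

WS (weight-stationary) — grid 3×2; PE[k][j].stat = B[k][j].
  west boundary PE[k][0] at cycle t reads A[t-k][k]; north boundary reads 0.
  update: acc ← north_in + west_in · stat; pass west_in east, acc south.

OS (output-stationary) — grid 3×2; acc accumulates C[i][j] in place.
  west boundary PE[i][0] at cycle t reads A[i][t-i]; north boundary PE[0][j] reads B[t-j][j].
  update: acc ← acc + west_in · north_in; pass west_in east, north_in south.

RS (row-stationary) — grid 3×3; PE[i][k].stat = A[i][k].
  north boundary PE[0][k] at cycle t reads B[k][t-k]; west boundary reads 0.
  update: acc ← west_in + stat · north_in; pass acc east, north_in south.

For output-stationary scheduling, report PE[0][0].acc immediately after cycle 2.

PE[0][0].acc = 42

OS (3×2). Following PE[0][0] plus its west/north inputs:
  after 0 — PE[0][0] acc=6, pass-E 1, pass-S 6
  after 1 — PE[0][0] acc=18, pass-E 6, pass-S 2
  after 2 — PE[0][0] acc=42, pass-E 3, pass-S 8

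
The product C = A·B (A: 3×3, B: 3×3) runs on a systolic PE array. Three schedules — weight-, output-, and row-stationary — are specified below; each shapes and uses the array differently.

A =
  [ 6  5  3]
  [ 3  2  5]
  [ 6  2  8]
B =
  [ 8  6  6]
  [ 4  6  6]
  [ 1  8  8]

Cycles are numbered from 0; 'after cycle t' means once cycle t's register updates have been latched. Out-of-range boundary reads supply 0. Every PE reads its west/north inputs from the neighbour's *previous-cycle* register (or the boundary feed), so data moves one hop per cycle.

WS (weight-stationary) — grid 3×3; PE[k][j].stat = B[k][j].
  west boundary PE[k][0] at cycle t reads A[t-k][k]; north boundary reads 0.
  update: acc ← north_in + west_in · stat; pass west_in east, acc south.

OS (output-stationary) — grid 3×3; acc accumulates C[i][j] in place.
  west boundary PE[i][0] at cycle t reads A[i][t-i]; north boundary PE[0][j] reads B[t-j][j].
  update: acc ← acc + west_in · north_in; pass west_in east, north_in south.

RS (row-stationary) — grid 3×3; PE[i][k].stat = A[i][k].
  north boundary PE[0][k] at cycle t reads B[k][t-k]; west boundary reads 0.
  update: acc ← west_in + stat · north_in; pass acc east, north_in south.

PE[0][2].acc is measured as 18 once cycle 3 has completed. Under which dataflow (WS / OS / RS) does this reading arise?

WS (3×3 grid), PE[0][2]:
  t=0 PE[0][2]: acc=0 h=0 v=0
  t=1 PE[0][2]: acc=0 h=0 v=0
  t=2 PE[0][2]: acc=36 h=6 v=36
  t=3 PE[0][2]: acc=18 h=3 v=18
OS (3×3 grid), PE[0][2]:
  t=0 PE[0][2]: acc=0 h=0 v=0
  t=1 PE[0][2]: acc=0 h=0 v=0
  t=2 PE[0][2]: acc=36 h=6 v=6
  t=3 PE[0][2]: acc=66 h=5 v=6
RS (3×3 grid), PE[0][2]:
  t=0 PE[0][2]: acc=0 h=0 v=0
  t=1 PE[0][2]: acc=0 h=0 v=0
  t=2 PE[0][2]: acc=71 h=71 v=1
  t=3 PE[0][2]: acc=90 h=90 v=8

dataflow = WS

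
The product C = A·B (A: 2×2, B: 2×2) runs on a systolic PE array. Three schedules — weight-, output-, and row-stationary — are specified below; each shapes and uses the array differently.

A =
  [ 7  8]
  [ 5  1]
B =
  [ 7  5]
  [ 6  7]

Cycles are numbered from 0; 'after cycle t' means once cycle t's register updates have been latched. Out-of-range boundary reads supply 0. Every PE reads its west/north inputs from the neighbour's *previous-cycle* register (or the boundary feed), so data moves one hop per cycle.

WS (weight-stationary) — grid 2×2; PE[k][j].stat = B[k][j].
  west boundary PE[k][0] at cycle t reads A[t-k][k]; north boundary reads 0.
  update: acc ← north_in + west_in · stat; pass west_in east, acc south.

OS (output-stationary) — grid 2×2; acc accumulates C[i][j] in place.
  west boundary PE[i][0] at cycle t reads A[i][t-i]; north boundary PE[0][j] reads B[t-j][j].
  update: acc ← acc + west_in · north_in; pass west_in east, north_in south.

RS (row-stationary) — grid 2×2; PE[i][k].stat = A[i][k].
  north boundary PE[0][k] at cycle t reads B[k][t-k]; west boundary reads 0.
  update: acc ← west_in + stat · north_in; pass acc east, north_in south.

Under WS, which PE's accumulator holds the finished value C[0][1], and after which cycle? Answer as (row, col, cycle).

(row, col, cycle) = (1, 1, 2)

WS: C[0][1] accumulates in PE[1][1]:
  @0  [1,1]  acc 0  |  →0  ↓0
  @1  [1,1]  acc 0  |  →0  ↓0
  @2  [1,1]  acc 91  |  →8  ↓91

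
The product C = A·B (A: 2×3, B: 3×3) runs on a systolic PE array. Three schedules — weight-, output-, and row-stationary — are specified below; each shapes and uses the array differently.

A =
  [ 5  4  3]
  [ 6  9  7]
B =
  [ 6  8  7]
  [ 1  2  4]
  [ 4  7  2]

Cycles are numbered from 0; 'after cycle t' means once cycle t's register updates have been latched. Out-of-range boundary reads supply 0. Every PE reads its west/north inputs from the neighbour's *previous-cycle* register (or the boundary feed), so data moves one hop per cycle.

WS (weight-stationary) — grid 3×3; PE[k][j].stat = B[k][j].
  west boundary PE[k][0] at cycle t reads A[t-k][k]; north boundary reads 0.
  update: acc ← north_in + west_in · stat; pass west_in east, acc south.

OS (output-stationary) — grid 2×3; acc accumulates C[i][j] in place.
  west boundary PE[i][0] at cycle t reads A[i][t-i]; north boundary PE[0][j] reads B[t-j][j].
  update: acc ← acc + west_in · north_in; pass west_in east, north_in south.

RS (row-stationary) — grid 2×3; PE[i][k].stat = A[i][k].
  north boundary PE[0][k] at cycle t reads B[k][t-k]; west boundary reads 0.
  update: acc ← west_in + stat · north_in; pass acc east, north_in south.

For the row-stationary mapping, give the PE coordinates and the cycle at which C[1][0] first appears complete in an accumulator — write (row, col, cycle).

RS — PE[1][2] is where C[1][0] collects:
  after 0 — PE[1][2] acc=0, pass-E 0, pass-S 0
  after 1 — PE[1][2] acc=0, pass-E 0, pass-S 0
  after 2 — PE[1][2] acc=0, pass-E 0, pass-S 0
  after 3 — PE[1][2] acc=73, pass-E 73, pass-S 4

(row, col, cycle) = (1, 2, 3)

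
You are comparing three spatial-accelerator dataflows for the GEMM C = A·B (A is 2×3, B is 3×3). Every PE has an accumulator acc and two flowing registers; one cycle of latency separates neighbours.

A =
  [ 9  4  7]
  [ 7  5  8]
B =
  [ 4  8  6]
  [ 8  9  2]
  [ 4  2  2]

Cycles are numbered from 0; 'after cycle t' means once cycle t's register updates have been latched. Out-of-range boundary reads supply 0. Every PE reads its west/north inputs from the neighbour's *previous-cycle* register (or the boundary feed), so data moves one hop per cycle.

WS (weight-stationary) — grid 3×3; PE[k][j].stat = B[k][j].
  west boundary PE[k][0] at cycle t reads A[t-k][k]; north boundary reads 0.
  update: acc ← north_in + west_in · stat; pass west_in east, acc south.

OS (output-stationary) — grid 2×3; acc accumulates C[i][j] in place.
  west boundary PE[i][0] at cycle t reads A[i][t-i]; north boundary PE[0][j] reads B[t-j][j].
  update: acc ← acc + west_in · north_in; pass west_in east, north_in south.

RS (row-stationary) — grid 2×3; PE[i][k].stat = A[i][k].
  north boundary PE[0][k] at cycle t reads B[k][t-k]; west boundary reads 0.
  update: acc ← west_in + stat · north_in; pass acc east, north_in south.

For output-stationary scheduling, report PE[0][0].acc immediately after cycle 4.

OS 2×3: PE[0][0] cycle-by-cycle (with neighbour feeds):
  [0] (0,0) acc=36 (h:9 v:4)
  [1] (0,0) acc=68 (h:4 v:8)
  [2] (0,0) acc=96 (h:7 v:4)
  [3] (0,0) acc=96 (h:0 v:0)
  [4] (0,0) acc=96 (h:0 v:0)

PE[0][0].acc = 96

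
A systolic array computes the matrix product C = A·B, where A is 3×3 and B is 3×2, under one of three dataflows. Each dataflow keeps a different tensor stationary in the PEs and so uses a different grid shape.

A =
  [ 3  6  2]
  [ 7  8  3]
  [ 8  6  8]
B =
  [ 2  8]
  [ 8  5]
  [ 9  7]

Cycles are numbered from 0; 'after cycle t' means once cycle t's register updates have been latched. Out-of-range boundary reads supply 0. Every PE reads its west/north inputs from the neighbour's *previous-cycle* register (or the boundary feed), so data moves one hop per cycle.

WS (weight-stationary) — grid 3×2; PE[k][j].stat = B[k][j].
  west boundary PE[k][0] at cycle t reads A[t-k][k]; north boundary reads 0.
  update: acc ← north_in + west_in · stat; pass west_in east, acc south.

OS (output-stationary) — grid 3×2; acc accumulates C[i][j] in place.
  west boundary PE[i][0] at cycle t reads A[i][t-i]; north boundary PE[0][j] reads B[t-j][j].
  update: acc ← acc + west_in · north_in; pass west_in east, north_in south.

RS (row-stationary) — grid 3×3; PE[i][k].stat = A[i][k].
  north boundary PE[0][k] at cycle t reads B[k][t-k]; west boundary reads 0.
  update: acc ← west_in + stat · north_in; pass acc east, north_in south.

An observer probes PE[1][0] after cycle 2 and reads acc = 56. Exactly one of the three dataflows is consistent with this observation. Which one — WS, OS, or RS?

— WS: 3×2; PE[1][0] trace:
  0: (1,0).acc=0  regs=<0,0>
  1: (1,0).acc=54  regs=<6,54>
  2: (1,0).acc=78  regs=<8,78>
— OS: 3×2; PE[1][0] trace:
  0: (1,0).acc=0  regs=<0,0>
  1: (1,0).acc=14  regs=<7,2>
  2: (1,0).acc=78  regs=<8,8>
— RS: 3×3; PE[1][0] trace:
  0: (1,0).acc=0  regs=<0,0>
  1: (1,0).acc=14  regs=<14,2>
  2: (1,0).acc=56  regs=<56,8>

dataflow = RS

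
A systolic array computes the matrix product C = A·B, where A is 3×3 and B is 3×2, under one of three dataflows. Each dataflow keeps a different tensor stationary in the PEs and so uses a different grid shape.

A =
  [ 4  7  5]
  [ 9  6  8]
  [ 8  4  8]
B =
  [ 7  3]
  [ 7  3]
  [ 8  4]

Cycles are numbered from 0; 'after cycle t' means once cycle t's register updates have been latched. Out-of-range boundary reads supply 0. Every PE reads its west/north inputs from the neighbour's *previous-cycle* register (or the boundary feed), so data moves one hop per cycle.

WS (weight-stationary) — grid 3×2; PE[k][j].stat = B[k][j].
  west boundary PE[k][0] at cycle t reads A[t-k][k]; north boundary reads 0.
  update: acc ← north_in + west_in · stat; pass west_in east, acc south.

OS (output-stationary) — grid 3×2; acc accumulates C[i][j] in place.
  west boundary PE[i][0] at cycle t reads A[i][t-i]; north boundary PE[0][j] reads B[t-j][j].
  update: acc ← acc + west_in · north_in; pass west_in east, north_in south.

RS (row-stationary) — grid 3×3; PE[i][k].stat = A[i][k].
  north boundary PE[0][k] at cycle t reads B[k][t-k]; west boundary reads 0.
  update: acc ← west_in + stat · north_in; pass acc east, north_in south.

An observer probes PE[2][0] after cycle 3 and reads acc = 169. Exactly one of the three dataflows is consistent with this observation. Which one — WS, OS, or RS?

dataflow = WS

WS [3×2] PE[2][0] across cycles:
  c0 r2c0: 0 / 0 / 0
  c1 r2c0: 0 / 0 / 0
  c2 r2c0: 117 / 5 / 117
  c3 r2c0: 169 / 8 / 169
OS [3×2] PE[2][0] across cycles:
  c0 r2c0: 0 / 0 / 0
  c1 r2c0: 0 / 0 / 0
  c2 r2c0: 56 / 8 / 7
  c3 r2c0: 84 / 4 / 7
RS [3×3] PE[2][0] across cycles:
  c0 r2c0: 0 / 0 / 0
  c1 r2c0: 0 / 0 / 0
  c2 r2c0: 56 / 56 / 7
  c3 r2c0: 24 / 24 / 3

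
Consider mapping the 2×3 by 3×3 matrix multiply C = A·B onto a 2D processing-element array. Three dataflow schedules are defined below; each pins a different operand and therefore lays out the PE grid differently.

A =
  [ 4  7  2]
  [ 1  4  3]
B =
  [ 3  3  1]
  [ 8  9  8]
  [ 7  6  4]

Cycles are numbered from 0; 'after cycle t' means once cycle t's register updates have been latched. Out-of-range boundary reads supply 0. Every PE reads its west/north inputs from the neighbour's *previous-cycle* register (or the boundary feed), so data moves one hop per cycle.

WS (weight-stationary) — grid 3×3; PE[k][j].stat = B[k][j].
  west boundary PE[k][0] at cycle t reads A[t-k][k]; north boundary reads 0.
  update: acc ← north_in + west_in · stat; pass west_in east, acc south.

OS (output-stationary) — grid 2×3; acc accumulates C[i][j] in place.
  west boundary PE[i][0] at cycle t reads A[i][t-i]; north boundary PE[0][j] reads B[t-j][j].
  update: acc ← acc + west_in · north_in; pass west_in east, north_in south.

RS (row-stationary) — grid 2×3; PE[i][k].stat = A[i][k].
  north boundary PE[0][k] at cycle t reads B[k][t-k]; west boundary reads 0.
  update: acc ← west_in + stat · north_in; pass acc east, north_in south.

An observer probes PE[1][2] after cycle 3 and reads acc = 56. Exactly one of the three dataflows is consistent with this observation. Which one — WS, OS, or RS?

dataflow = RS

WS (3×3 grid), PE[1][2]:
  t=0 PE[1][2]: acc=0 h=0 v=0
  t=1 PE[1][2]: acc=0 h=0 v=0
  t=2 PE[1][2]: acc=0 h=0 v=0
  t=3 PE[1][2]: acc=60 h=7 v=60
OS (2×3 grid), PE[1][2]:
  t=0 PE[1][2]: acc=0 h=0 v=0
  t=1 PE[1][2]: acc=0 h=0 v=0
  t=2 PE[1][2]: acc=0 h=0 v=0
  t=3 PE[1][2]: acc=1 h=1 v=1
RS (2×3 grid), PE[1][2]:
  t=0 PE[1][2]: acc=0 h=0 v=0
  t=1 PE[1][2]: acc=0 h=0 v=0
  t=2 PE[1][2]: acc=0 h=0 v=0
  t=3 PE[1][2]: acc=56 h=56 v=7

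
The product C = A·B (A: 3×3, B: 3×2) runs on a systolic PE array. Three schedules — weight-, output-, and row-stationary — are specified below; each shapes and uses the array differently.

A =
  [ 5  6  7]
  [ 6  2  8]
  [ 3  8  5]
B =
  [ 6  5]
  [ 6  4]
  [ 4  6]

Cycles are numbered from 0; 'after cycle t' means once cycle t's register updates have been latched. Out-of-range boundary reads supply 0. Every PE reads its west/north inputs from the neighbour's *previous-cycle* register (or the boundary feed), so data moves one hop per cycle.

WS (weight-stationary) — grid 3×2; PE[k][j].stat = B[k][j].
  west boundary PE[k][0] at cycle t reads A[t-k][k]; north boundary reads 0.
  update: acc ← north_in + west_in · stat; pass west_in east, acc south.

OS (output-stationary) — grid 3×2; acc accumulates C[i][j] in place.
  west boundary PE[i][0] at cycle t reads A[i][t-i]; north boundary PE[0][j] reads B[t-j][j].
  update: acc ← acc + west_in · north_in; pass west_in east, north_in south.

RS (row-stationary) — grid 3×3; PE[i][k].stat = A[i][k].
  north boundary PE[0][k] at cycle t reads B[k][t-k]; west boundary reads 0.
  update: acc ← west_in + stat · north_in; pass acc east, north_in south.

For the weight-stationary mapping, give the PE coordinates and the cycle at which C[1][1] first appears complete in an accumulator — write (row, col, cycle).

WS: C[1][1] accumulates in PE[2][1]:
  c0 r2c1: 0 / 0 / 0
  c1 r2c1: 0 / 0 / 0
  c2 r2c1: 0 / 0 / 0
  c3 r2c1: 91 / 7 / 91
  c4 r2c1: 86 / 8 / 86

(row, col, cycle) = (2, 1, 4)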